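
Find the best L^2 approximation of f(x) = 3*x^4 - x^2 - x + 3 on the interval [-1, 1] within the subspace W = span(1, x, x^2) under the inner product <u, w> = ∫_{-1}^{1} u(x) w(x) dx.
g(x) = 11*x^2/7 - x + 96/35

The best approximation g ∈ W is the orthogonal projection of f onto W. Writing g = a_0 + a_1 x + a_2 x^2, the coefficients solve the normal equations G · a = b where
  G_{ij} = <φ_i, φ_j> and b_i = <f, φ_i>, with φ_0 = 1, φ_1 = x, φ_2 = x^2.
G =
  [2, 0, 2/3]
  [0, 2/3, 0]
  [2/3, 0, 2/5],
b = (98/15, -2/3, 86/35).
Solving gives a_0 = 96/35, a_1 = -1, a_2 = 11/7, so
  g(x) = 11*x^2/7 - x + 96/35.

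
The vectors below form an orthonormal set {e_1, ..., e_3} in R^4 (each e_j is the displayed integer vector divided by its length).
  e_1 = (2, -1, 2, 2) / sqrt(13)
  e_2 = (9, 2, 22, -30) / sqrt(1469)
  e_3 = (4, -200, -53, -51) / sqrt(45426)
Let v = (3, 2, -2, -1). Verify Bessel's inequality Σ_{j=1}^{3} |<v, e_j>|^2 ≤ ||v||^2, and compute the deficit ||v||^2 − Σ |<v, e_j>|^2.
Σ |<v, e_j>|^2 = 225/134; ||v||^2 = 18; deficit = 2187/134

Write each e_j = u_j / sqrt(<u_j, u_j>) where u_j is the displayed integer vector. Then <v, e_j> = <v, u_j> / sqrt(<u_j, u_j>), so |<v, e_j>|^2 = <v, u_j>^2 / <u_j, u_j>.
Coefficients: <v, e_1> = -2/sqrt(13), <v, e_2> = 17/sqrt(1469), <v, e_3> = -231/sqrt(45426).
Square and sum: Σ |<v, e_j>|^2 = 225/134.
Compute ||v||^2 = v·v = 18.
Deficit = 18 − 225/134 = 2187/134 ≥ 0, confirming Bessel's inequality. (The deficit equals ||v − Σ <v,e_j> e_j||^2, the squared distance from v to span{e_j}.)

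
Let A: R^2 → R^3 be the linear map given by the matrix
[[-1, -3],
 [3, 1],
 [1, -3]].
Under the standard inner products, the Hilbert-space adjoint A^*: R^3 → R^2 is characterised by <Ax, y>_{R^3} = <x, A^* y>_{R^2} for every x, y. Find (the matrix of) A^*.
A^* = A^T =
[[-1, 3, 1],
 [-3, 1, -3]]

For real matrices with standard dot products, the defining identity <Ax, y> = <x, A^* y> gives (Ax)^T y = x^T (A^*) y, i.e. x^T A^T y = x^T (A^*) y. Since this holds for all x, y, we must have A^* = A^T. Therefore
A^* =
[[-1, 3, 1],
 [-3, 1, -3]].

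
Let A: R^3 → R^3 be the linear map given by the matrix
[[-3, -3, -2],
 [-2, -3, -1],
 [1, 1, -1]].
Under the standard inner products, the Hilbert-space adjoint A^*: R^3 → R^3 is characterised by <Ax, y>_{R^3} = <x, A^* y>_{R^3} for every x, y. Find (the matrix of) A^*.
A^* = A^T =
[[-3, -2, 1],
 [-3, -3, 1],
 [-2, -1, -1]]

For real matrices with standard dot products, the defining identity <Ax, y> = <x, A^* y> gives (Ax)^T y = x^T (A^*) y, i.e. x^T A^T y = x^T (A^*) y. Since this holds for all x, y, we must have A^* = A^T. Therefore
A^* =
[[-3, -2, 1],
 [-3, -3, 1],
 [-2, -1, -1]].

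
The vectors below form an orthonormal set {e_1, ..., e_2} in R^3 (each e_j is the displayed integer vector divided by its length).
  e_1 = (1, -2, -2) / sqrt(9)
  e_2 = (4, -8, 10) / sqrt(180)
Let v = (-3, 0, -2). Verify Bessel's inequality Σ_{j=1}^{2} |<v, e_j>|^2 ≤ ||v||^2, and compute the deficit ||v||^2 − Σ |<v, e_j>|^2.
Σ |<v, e_j>|^2 = 29/5; ||v||^2 = 13; deficit = 36/5

Write each e_j = u_j / sqrt(<u_j, u_j>) where u_j is the displayed integer vector. Then <v, e_j> = <v, u_j> / sqrt(<u_j, u_j>), so |<v, e_j>|^2 = <v, u_j>^2 / <u_j, u_j>.
Coefficients: <v, e_1> = 1/sqrt(9), <v, e_2> = -32/sqrt(180).
Square and sum: Σ |<v, e_j>|^2 = 29/5.
Compute ||v||^2 = v·v = 13.
Deficit = 13 − 29/5 = 36/5 ≥ 0, confirming Bessel's inequality. (The deficit equals ||v − Σ <v,e_j> e_j||^2, the squared distance from v to span{e_j}.)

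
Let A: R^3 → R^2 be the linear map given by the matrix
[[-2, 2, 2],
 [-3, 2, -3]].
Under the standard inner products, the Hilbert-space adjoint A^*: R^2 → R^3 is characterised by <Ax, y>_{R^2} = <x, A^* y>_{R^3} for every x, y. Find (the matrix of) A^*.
A^* = A^T =
[[-2, -3],
 [2, 2],
 [2, -3]]

For real matrices with standard dot products, the defining identity <Ax, y> = <x, A^* y> gives (Ax)^T y = x^T (A^*) y, i.e. x^T A^T y = x^T (A^*) y. Since this holds for all x, y, we must have A^* = A^T. Therefore
A^* =
[[-2, -3],
 [2, 2],
 [2, -3]].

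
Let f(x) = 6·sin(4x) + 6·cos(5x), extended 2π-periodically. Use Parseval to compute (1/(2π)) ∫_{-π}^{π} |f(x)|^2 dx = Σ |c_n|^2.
Σ |c_n|^2 = 36

Expand |f|^2 and use orthogonality of {sin(nx), cos(mx)} on [-π, π]:
  ∫_{-π}^{π} sin(nx)^2 dx = π, ∫ cos(mx)^2 dx = π, and cross terms integrate to 0.
So ∫_{-π}^{π} f(x)^2 dx = 6^2 · π + 6^2 · π = (36 + 36)π.
Divide by 2π: (36 + 36)/2 = 36.
By Parseval, this equals Σ |c_n|^2.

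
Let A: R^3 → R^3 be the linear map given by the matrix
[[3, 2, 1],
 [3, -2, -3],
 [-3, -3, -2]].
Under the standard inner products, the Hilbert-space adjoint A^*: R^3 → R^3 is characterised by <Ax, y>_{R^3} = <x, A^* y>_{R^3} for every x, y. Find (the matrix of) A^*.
A^* = A^T =
[[3, 3, -3],
 [2, -2, -3],
 [1, -3, -2]]

For real matrices with standard dot products, the defining identity <Ax, y> = <x, A^* y> gives (Ax)^T y = x^T (A^*) y, i.e. x^T A^T y = x^T (A^*) y. Since this holds for all x, y, we must have A^* = A^T. Therefore
A^* =
[[3, 3, -3],
 [2, -2, -3],
 [1, -3, -2]].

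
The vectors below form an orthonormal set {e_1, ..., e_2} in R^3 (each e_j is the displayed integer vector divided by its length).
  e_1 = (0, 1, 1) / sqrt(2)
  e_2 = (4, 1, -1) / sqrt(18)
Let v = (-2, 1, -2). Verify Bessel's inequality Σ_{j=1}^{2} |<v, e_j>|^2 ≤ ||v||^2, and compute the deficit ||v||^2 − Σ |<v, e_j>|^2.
Σ |<v, e_j>|^2 = 17/9; ||v||^2 = 9; deficit = 64/9

Write each e_j = u_j / sqrt(<u_j, u_j>) where u_j is the displayed integer vector. Then <v, e_j> = <v, u_j> / sqrt(<u_j, u_j>), so |<v, e_j>|^2 = <v, u_j>^2 / <u_j, u_j>.
Coefficients: <v, e_1> = -1/sqrt(2), <v, e_2> = -5/sqrt(18).
Square and sum: Σ |<v, e_j>|^2 = 17/9.
Compute ||v||^2 = v·v = 9.
Deficit = 9 − 17/9 = 64/9 ≥ 0, confirming Bessel's inequality. (The deficit equals ||v − Σ <v,e_j> e_j||^2, the squared distance from v to span{e_j}.)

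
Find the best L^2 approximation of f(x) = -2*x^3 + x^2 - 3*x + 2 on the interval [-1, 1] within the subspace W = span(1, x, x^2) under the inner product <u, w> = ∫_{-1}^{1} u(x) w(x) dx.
g(x) = x^2 - 21*x/5 + 2

The best approximation g ∈ W is the orthogonal projection of f onto W. Writing g = a_0 + a_1 x + a_2 x^2, the coefficients solve the normal equations G · a = b where
  G_{ij} = <φ_i, φ_j> and b_i = <f, φ_i>, with φ_0 = 1, φ_1 = x, φ_2 = x^2.
G =
  [2, 0, 2/3]
  [0, 2/3, 0]
  [2/3, 0, 2/5],
b = (14/3, -14/5, 26/15).
Solving gives a_0 = 2, a_1 = -21/5, a_2 = 1, so
  g(x) = x^2 - 21*x/5 + 2.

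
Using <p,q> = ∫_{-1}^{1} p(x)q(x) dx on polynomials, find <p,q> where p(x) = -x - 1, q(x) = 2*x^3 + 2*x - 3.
<p,q> = 58/15

Expand the product: p(x)·q(x) = -2*x^4 - 2*x^3 - 2*x^2 + x + 3.
∫_{-1}^{1} of each monomial x^k gives [2/(k+1) if k even, 0 if k odd]. Integrating term-by-term (or equivalently evaluating the antiderivative F(x) = -2*x^5/5 - x^4/2 - 2*x^3/3 + x^2/2 + 3*x at the endpoints):
  F(1) − F(−1) = 29/15 − (-29/15) = 58/15.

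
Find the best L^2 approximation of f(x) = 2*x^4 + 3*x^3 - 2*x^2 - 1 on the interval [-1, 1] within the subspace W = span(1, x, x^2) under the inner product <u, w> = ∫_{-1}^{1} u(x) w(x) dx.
g(x) = -2*x^2/7 + 9*x/5 - 41/35

The best approximation g ∈ W is the orthogonal projection of f onto W. Writing g = a_0 + a_1 x + a_2 x^2, the coefficients solve the normal equations G · a = b where
  G_{ij} = <φ_i, φ_j> and b_i = <f, φ_i>, with φ_0 = 1, φ_1 = x, φ_2 = x^2.
G =
  [2, 0, 2/3]
  [0, 2/3, 0]
  [2/3, 0, 2/5],
b = (-38/15, 6/5, -94/105).
Solving gives a_0 = -41/35, a_1 = 9/5, a_2 = -2/7, so
  g(x) = -2*x^2/7 + 9*x/5 - 41/35.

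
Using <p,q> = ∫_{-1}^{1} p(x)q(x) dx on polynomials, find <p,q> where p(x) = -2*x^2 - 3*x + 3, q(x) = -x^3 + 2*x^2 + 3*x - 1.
<p,q> = -106/15

Expand the product: p(x)·q(x) = 2*x^5 - x^4 - 15*x^3 - x^2 + 12*x - 3.
∫_{-1}^{1} of each monomial x^k gives [2/(k+1) if k even, 0 if k odd]. Integrating term-by-term (or equivalently evaluating the antiderivative F(x) = x^6/3 - x^5/5 - 15*x^4/4 - x^3/3 + 6*x^2 - 3*x at the endpoints):
  F(1) − F(−1) = -19/20 − (367/60) = -106/15.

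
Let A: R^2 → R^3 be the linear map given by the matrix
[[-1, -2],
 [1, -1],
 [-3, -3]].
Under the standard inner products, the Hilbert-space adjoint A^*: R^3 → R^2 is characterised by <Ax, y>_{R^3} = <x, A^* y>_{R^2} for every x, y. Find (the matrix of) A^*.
A^* = A^T =
[[-1, 1, -3],
 [-2, -1, -3]]

For real matrices with standard dot products, the defining identity <Ax, y> = <x, A^* y> gives (Ax)^T y = x^T (A^*) y, i.e. x^T A^T y = x^T (A^*) y. Since this holds for all x, y, we must have A^* = A^T. Therefore
A^* =
[[-1, 1, -3],
 [-2, -1, -3]].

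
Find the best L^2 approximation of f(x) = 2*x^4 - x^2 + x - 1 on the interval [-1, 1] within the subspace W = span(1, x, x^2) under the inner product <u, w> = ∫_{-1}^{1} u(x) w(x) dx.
g(x) = 5*x^2/7 + x - 41/35

The best approximation g ∈ W is the orthogonal projection of f onto W. Writing g = a_0 + a_1 x + a_2 x^2, the coefficients solve the normal equations G · a = b where
  G_{ij} = <φ_i, φ_j> and b_i = <f, φ_i>, with φ_0 = 1, φ_1 = x, φ_2 = x^2.
G =
  [2, 0, 2/3]
  [0, 2/3, 0]
  [2/3, 0, 2/5],
b = (-28/15, 2/3, -52/105).
Solving gives a_0 = -41/35, a_1 = 1, a_2 = 5/7, so
  g(x) = 5*x^2/7 + x - 41/35.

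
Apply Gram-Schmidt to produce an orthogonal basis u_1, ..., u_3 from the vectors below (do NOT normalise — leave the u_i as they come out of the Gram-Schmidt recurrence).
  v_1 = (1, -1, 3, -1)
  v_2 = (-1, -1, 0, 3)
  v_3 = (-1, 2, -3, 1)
Orthogonal basis:
  u_1 = (1, -1, 3, -1)
  u_2 = (-3/4, -5/4, 3/4, 11/4)
  u_3 = (-1/123, 94/123, 14/41, 31/123)

Apply the Gram-Schmidt recurrence
  u_1 = v_1
  u_i = v_i − Σ_{j<i} ((v_i · u_j) / (u_j · u_j)) · u_j.

Step by step this gives:
  u_1 = (1, -1, 3, -1)
  u_2 = (-3/4, -5/4, 3/4, 11/4)
  u_3 = (-1/123, 94/123, 14/41, 31/123)

Orthogonality check:
  u_2 · u_1 = 0 (should be 0)
  u_3 · u_1 = 0 (should be 0)
  u_3 · u_2 = 0 (should be 0)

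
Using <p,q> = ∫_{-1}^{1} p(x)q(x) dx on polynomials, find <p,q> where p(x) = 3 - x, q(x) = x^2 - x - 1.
<p,q> = -10/3

Expand the product: p(x)·q(x) = -x^3 + 4*x^2 - 2*x - 3.
∫_{-1}^{1} of each monomial x^k gives [2/(k+1) if k even, 0 if k odd]. Integrating term-by-term (or equivalently evaluating the antiderivative F(x) = -x^4/4 + 4*x^3/3 - x^2 - 3*x at the endpoints):
  F(1) − F(−1) = -35/12 − (5/12) = -10/3.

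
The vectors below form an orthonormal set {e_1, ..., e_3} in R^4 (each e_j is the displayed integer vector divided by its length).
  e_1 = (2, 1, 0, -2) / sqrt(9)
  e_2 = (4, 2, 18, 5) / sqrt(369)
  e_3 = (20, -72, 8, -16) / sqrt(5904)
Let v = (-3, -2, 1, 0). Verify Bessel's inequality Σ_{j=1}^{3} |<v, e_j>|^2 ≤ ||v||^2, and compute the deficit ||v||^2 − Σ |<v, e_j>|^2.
Σ |<v, e_j>|^2 = 77/9; ||v||^2 = 14; deficit = 49/9

Write each e_j = u_j / sqrt(<u_j, u_j>) where u_j is the displayed integer vector. Then <v, e_j> = <v, u_j> / sqrt(<u_j, u_j>), so |<v, e_j>|^2 = <v, u_j>^2 / <u_j, u_j>.
Coefficients: <v, e_1> = -8/sqrt(9), <v, e_2> = 2/sqrt(369), <v, e_3> = 92/sqrt(5904).
Square and sum: Σ |<v, e_j>|^2 = 77/9.
Compute ||v||^2 = v·v = 14.
Deficit = 14 − 77/9 = 49/9 ≥ 0, confirming Bessel's inequality. (The deficit equals ||v − Σ <v,e_j> e_j||^2, the squared distance from v to span{e_j}.)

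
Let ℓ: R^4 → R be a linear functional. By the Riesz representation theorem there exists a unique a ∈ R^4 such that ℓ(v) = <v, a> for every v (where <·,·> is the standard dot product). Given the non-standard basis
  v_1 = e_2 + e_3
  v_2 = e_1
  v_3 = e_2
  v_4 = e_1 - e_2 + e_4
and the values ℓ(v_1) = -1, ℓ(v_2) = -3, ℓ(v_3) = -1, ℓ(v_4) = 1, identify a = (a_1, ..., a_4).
a = (-3, -1, 0, 3)

Write a = (a_1, ..., a_4) in the standard basis. For each basis vector v_i, ℓ(v_i) = <v_i, a> is a linear equation in the a_j's. Collect the n equations into a matrix system V a = ℓ, where row i of V is v_i (expressed in the standard basis). Since V is invertible (lower-triangular with 1s on the diagonal, up to permutation), solve by back-substitution:
  V =
[[0, 1, 1, 0],
 [1, 0, 0, 0],
 [0, 1, 0, 0],
 [1, -1, 0, 1]]
  V a = (-1, -3, -1, 1)
Solving gives a = (-3, -1, 0, 3).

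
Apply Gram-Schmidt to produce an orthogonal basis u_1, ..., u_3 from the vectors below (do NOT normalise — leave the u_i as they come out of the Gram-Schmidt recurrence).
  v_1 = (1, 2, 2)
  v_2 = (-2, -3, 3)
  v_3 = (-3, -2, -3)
Orthogonal basis:
  u_1 = (1, 2, 2)
  u_2 = (-16/9, -23/9, 31/9)
  u_3 = (-150/97, 175/194, -25/194)

Apply the Gram-Schmidt recurrence
  u_1 = v_1
  u_i = v_i − Σ_{j<i} ((v_i · u_j) / (u_j · u_j)) · u_j.

Step by step this gives:
  u_1 = (1, 2, 2)
  u_2 = (-16/9, -23/9, 31/9)
  u_3 = (-150/97, 175/194, -25/194)

Orthogonality check:
  u_2 · u_1 = 0 (should be 0)
  u_3 · u_1 = 0 (should be 0)
  u_3 · u_2 = 0 (should be 0)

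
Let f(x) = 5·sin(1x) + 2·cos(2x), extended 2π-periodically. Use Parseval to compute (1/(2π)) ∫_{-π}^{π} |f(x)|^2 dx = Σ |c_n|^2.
Σ |c_n|^2 = 29/2

Expand |f|^2 and use orthogonality of {sin(nx), cos(mx)} on [-π, π]:
  ∫_{-π}^{π} sin(nx)^2 dx = π, ∫ cos(mx)^2 dx = π, and cross terms integrate to 0.
So ∫_{-π}^{π} f(x)^2 dx = 5^2 · π + 2^2 · π = (25 + 4)π.
Divide by 2π: (25 + 4)/2 = 29/2.
By Parseval, this equals Σ |c_n|^2.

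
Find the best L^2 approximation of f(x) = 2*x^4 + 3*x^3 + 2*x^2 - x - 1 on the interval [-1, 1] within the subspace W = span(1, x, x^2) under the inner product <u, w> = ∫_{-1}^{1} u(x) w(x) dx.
g(x) = 26*x^2/7 + 4*x/5 - 41/35

The best approximation g ∈ W is the orthogonal projection of f onto W. Writing g = a_0 + a_1 x + a_2 x^2, the coefficients solve the normal equations G · a = b where
  G_{ij} = <φ_i, φ_j> and b_i = <f, φ_i>, with φ_0 = 1, φ_1 = x, φ_2 = x^2.
G =
  [2, 0, 2/3]
  [0, 2/3, 0]
  [2/3, 0, 2/5],
b = (2/15, 8/15, 74/105).
Solving gives a_0 = -41/35, a_1 = 4/5, a_2 = 26/7, so
  g(x) = 26*x^2/7 + 4*x/5 - 41/35.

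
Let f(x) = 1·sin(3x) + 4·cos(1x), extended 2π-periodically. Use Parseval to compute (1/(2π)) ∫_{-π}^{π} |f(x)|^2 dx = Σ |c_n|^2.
Σ |c_n|^2 = 17/2

Expand |f|^2 and use orthogonality of {sin(nx), cos(mx)} on [-π, π]:
  ∫_{-π}^{π} sin(nx)^2 dx = π, ∫ cos(mx)^2 dx = π, and cross terms integrate to 0.
So ∫_{-π}^{π} f(x)^2 dx = 1^2 · π + 4^2 · π = (1 + 16)π.
Divide by 2π: (1 + 16)/2 = 17/2.
By Parseval, this equals Σ |c_n|^2.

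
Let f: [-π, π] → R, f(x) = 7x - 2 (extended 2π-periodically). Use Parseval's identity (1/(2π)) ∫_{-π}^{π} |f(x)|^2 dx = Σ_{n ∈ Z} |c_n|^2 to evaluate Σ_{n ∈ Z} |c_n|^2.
Σ |c_n|^2 = 49π^2/3 + 4

Expand and integrate term by term over [-π, π]:
  ∫ (7x)^2 dx = 49·(2π^3/3); ∫ 2·7·(-2)·x dx = 0 (odd integrand); ∫ (-2)^2 dx = 4·2π.
So (1/(2π)) ∫_{-π}^{π} (7x - 2)^2 dx = 49π^2/3 + 4 = 49π^2/3 + 4.
Parseval ⇒ Σ |c_n|^2 = 49π^2/3 + 4.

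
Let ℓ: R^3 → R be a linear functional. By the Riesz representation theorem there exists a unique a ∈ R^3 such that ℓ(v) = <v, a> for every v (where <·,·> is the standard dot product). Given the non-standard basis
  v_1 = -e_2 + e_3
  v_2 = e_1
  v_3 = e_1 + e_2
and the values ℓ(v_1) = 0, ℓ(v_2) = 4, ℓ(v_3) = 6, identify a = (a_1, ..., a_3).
a = (4, 2, 2)

Write a = (a_1, ..., a_3) in the standard basis. For each basis vector v_i, ℓ(v_i) = <v_i, a> is a linear equation in the a_j's. Collect the n equations into a matrix system V a = ℓ, where row i of V is v_i (expressed in the standard basis). Since V is invertible (lower-triangular with 1s on the diagonal, up to permutation), solve by back-substitution:
  V =
[[0, -1, 1],
 [1, 0, 0],
 [1, 1, 0]]
  V a = (0, 4, 6)
Solving gives a = (4, 2, 2).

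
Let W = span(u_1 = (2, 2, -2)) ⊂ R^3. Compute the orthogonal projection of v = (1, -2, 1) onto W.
proj_W(v) = (-2/3, -2/3, 2/3)

Set up U = [u_1 | ... | u_1] ∈ R^(3×1). The projector onto W = col(U) is P = U (U^T U)^(-1) U^T.
Compute U^T U =
  [12],
and U^T v = (-4).
Solve U^T U · c = U^T v for the coefficients: c = (-1/3). The projection is proj_W(v) = U c.
Check: (v - proj_W(v)) · u_1 = 0  (should be 0).
Result: proj_W(v) = (-2/3, -2/3, 2/3).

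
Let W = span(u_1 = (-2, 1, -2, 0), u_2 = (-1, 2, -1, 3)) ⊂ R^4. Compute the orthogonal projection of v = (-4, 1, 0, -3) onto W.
proj_W(v) = (-25/11, -1/11, -25/11, -27/11)

Set up U = [u_1 | ... | u_2] ∈ R^(4×2). The projector onto W = col(U) is P = U (U^T U)^(-1) U^T.
Compute U^T U =
  [9, 6]
  [6, 15],
and U^T v = (9, -3).
Solve U^T U · c = U^T v for the coefficients: c = (17/11, -9/11). The projection is proj_W(v) = U c.
Check: (v - proj_W(v)) · u_1 = 0  (should be 0).
Check: (v - proj_W(v)) · u_2 = 0  (should be 0).
Result: proj_W(v) = (-25/11, -1/11, -25/11, -27/11).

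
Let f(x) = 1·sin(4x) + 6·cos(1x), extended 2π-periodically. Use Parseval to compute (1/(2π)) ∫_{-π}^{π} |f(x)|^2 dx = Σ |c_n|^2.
Σ |c_n|^2 = 37/2

Expand |f|^2 and use orthogonality of {sin(nx), cos(mx)} on [-π, π]:
  ∫_{-π}^{π} sin(nx)^2 dx = π, ∫ cos(mx)^2 dx = π, and cross terms integrate to 0.
So ∫_{-π}^{π} f(x)^2 dx = 1^2 · π + 6^2 · π = (1 + 36)π.
Divide by 2π: (1 + 36)/2 = 37/2.
By Parseval, this equals Σ |c_n|^2.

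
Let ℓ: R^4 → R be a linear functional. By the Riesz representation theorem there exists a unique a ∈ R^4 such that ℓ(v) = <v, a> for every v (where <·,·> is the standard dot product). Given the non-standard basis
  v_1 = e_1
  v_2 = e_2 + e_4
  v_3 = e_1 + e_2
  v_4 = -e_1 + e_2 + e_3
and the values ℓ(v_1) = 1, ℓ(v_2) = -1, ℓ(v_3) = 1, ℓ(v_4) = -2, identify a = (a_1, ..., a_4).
a = (1, 0, -1, -1)

Write a = (a_1, ..., a_4) in the standard basis. For each basis vector v_i, ℓ(v_i) = <v_i, a> is a linear equation in the a_j's. Collect the n equations into a matrix system V a = ℓ, where row i of V is v_i (expressed in the standard basis). Since V is invertible (lower-triangular with 1s on the diagonal, up to permutation), solve by back-substitution:
  V =
[[1, 0, 0, 0],
 [0, 1, 0, 1],
 [1, 1, 0, 0],
 [-1, 1, 1, 0]]
  V a = (1, -1, 1, -2)
Solving gives a = (1, 0, -1, -1).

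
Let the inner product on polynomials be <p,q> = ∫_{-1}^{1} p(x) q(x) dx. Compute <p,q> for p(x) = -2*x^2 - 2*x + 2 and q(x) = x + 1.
<p,q> = 4/3

Expand the product: p(x)·q(x) = -2*x^3 - 4*x^2 + 2.
∫_{-1}^{1} of each monomial x^k gives [2/(k+1) if k even, 0 if k odd]. Integrating term-by-term (or equivalently evaluating the antiderivative F(x) = -x^4/2 - 4*x^3/3 + 2*x at the endpoints):
  F(1) − F(−1) = 1/6 − (-7/6) = 4/3.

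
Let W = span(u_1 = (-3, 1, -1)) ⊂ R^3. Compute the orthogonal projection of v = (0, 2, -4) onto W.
proj_W(v) = (-18/11, 6/11, -6/11)

Set up U = [u_1 | ... | u_1] ∈ R^(3×1). The projector onto W = col(U) is P = U (U^T U)^(-1) U^T.
Compute U^T U =
  [11],
and U^T v = (6).
Solve U^T U · c = U^T v for the coefficients: c = (6/11). The projection is proj_W(v) = U c.
Check: (v - proj_W(v)) · u_1 = 0  (should be 0).
Result: proj_W(v) = (-18/11, 6/11, -6/11).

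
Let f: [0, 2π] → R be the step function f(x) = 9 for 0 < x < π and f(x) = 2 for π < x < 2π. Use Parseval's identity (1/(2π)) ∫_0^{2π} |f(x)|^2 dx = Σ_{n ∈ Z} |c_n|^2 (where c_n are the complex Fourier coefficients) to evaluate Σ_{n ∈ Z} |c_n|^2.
Σ |c_n|^2 = 85/2

Parseval equates the L^2 energy of f (normalised by 1/(2π)) with the ℓ^2 sum of its Fourier coefficients: (1/(2π)) ∫_0^{2π} |f|^2 = Σ |c_n|^2.
Compute the left side: (1/(2π)) [∫_0^π 9^2 dx + ∫_π^{2π} 2^2 dx] = (1/(2π)) · (81π + 4π) = (81 + 4)/2 = 85/2.
So Σ_{n ∈ Z} |c_n|^2 = 85/2.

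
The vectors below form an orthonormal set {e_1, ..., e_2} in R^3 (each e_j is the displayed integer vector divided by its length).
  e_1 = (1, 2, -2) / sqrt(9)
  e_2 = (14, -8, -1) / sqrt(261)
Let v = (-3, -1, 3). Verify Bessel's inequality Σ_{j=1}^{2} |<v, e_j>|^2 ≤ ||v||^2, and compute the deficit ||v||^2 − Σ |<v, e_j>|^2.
Σ |<v, e_j>|^2 = 542/29; ||v||^2 = 19; deficit = 9/29

Write each e_j = u_j / sqrt(<u_j, u_j>) where u_j is the displayed integer vector. Then <v, e_j> = <v, u_j> / sqrt(<u_j, u_j>), so |<v, e_j>|^2 = <v, u_j>^2 / <u_j, u_j>.
Coefficients: <v, e_1> = -11/sqrt(9), <v, e_2> = -37/sqrt(261).
Square and sum: Σ |<v, e_j>|^2 = 542/29.
Compute ||v||^2 = v·v = 19.
Deficit = 19 − 542/29 = 9/29 ≥ 0, confirming Bessel's inequality. (The deficit equals ||v − Σ <v,e_j> e_j||^2, the squared distance from v to span{e_j}.)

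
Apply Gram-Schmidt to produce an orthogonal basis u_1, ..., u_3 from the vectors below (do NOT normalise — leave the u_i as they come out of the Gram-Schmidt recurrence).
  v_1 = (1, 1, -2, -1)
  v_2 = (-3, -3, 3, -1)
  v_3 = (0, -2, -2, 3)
Orthogonal basis:
  u_1 = (1, 1, -2, -1)
  u_2 = (-10/7, -10/7, -1/7, -18/7)
  u_3 = (-7/15, -37/15, -176/75, 44/25)

Apply the Gram-Schmidt recurrence
  u_1 = v_1
  u_i = v_i − Σ_{j<i} ((v_i · u_j) / (u_j · u_j)) · u_j.

Step by step this gives:
  u_1 = (1, 1, -2, -1)
  u_2 = (-10/7, -10/7, -1/7, -18/7)
  u_3 = (-7/15, -37/15, -176/75, 44/25)

Orthogonality check:
  u_2 · u_1 = 0 (should be 0)
  u_3 · u_1 = 0 (should be 0)
  u_3 · u_2 = 0 (should be 0)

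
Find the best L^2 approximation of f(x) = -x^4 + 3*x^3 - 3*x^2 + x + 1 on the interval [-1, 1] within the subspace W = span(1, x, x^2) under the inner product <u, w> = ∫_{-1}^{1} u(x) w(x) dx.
g(x) = -27*x^2/7 + 14*x/5 + 38/35

The best approximation g ∈ W is the orthogonal projection of f onto W. Writing g = a_0 + a_1 x + a_2 x^2, the coefficients solve the normal equations G · a = b where
  G_{ij} = <φ_i, φ_j> and b_i = <f, φ_i>, with φ_0 = 1, φ_1 = x, φ_2 = x^2.
G =
  [2, 0, 2/3]
  [0, 2/3, 0]
  [2/3, 0, 2/5],
b = (-2/5, 28/15, -86/105).
Solving gives a_0 = 38/35, a_1 = 14/5, a_2 = -27/7, so
  g(x) = -27*x^2/7 + 14*x/5 + 38/35.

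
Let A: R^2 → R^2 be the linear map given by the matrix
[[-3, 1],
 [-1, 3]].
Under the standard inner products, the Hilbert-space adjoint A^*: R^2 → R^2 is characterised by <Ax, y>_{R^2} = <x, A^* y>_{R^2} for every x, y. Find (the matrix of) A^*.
A^* = A^T =
[[-3, -1],
 [1, 3]]

For real matrices with standard dot products, the defining identity <Ax, y> = <x, A^* y> gives (Ax)^T y = x^T (A^*) y, i.e. x^T A^T y = x^T (A^*) y. Since this holds for all x, y, we must have A^* = A^T. Therefore
A^* =
[[-3, -1],
 [1, 3]].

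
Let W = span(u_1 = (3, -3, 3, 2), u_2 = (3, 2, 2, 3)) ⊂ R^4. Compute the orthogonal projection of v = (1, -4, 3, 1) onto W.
proj_W(v) = (150/83, -340/83, 188/83, 62/83)

Set up U = [u_1 | ... | u_2] ∈ R^(4×2). The projector onto W = col(U) is P = U (U^T U)^(-1) U^T.
Compute U^T U =
  [31, 15]
  [15, 26],
and U^T v = (26, 4).
Solve U^T U · c = U^T v for the coefficients: c = (88/83, -38/83). The projection is proj_W(v) = U c.
Check: (v - proj_W(v)) · u_1 = 0  (should be 0).
Check: (v - proj_W(v)) · u_2 = 0  (should be 0).
Result: proj_W(v) = (150/83, -340/83, 188/83, 62/83).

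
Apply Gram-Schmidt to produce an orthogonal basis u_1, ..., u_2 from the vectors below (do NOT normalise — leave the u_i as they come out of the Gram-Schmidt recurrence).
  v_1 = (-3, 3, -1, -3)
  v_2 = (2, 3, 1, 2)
Orthogonal basis:
  u_1 = (-3, 3, -1, -3)
  u_2 = (11/7, 24/7, 6/7, 11/7)

Apply the Gram-Schmidt recurrence
  u_1 = v_1
  u_i = v_i − Σ_{j<i} ((v_i · u_j) / (u_j · u_j)) · u_j.

Step by step this gives:
  u_1 = (-3, 3, -1, -3)
  u_2 = (11/7, 24/7, 6/7, 11/7)

Orthogonality check:
  u_2 · u_1 = 0 (should be 0)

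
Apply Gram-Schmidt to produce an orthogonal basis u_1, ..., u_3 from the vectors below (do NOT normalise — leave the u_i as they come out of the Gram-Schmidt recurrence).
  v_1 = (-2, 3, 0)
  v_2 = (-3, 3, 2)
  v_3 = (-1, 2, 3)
Orthogonal basis:
  u_1 = (-2, 3, 0)
  u_2 = (-9/13, -6/13, 2)
  u_3 = (66/61, 44/61, 33/61)

Apply the Gram-Schmidt recurrence
  u_1 = v_1
  u_i = v_i − Σ_{j<i} ((v_i · u_j) / (u_j · u_j)) · u_j.

Step by step this gives:
  u_1 = (-2, 3, 0)
  u_2 = (-9/13, -6/13, 2)
  u_3 = (66/61, 44/61, 33/61)

Orthogonality check:
  u_2 · u_1 = 0 (should be 0)
  u_3 · u_1 = 0 (should be 0)
  u_3 · u_2 = 0 (should be 0)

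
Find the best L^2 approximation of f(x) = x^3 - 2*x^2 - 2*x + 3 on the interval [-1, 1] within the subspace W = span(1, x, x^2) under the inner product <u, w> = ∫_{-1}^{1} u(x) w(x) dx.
g(x) = -2*x^2 - 7*x/5 + 3

The best approximation g ∈ W is the orthogonal projection of f onto W. Writing g = a_0 + a_1 x + a_2 x^2, the coefficients solve the normal equations G · a = b where
  G_{ij} = <φ_i, φ_j> and b_i = <f, φ_i>, with φ_0 = 1, φ_1 = x, φ_2 = x^2.
G =
  [2, 0, 2/3]
  [0, 2/3, 0]
  [2/3, 0, 2/5],
b = (14/3, -14/15, 6/5).
Solving gives a_0 = 3, a_1 = -7/5, a_2 = -2, so
  g(x) = -2*x^2 - 7*x/5 + 3.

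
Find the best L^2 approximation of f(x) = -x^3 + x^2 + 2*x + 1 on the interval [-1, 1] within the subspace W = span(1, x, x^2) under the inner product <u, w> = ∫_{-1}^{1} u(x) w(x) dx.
g(x) = x^2 + 7*x/5 + 1

The best approximation g ∈ W is the orthogonal projection of f onto W. Writing g = a_0 + a_1 x + a_2 x^2, the coefficients solve the normal equations G · a = b where
  G_{ij} = <φ_i, φ_j> and b_i = <f, φ_i>, with φ_0 = 1, φ_1 = x, φ_2 = x^2.
G =
  [2, 0, 2/3]
  [0, 2/3, 0]
  [2/3, 0, 2/5],
b = (8/3, 14/15, 16/15).
Solving gives a_0 = 1, a_1 = 7/5, a_2 = 1, so
  g(x) = x^2 + 7*x/5 + 1.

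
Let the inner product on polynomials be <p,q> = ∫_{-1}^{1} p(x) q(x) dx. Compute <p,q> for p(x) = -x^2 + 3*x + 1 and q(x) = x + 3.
<p,q> = 6

Expand the product: p(x)·q(x) = -x^3 + 10*x + 3.
∫_{-1}^{1} of each monomial x^k gives [2/(k+1) if k even, 0 if k odd]. Integrating term-by-term (or equivalently evaluating the antiderivative F(x) = -x^4/4 + 5*x^2 + 3*x at the endpoints):
  F(1) − F(−1) = 31/4 − (7/4) = 6.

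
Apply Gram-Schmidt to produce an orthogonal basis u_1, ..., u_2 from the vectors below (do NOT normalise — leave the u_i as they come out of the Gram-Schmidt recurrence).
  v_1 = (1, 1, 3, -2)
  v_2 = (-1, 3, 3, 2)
Orthogonal basis:
  u_1 = (1, 1, 3, -2)
  u_2 = (-22/15, 38/15, 8/5, 44/15)

Apply the Gram-Schmidt recurrence
  u_1 = v_1
  u_i = v_i − Σ_{j<i} ((v_i · u_j) / (u_j · u_j)) · u_j.

Step by step this gives:
  u_1 = (1, 1, 3, -2)
  u_2 = (-22/15, 38/15, 8/5, 44/15)

Orthogonality check:
  u_2 · u_1 = 0 (should be 0)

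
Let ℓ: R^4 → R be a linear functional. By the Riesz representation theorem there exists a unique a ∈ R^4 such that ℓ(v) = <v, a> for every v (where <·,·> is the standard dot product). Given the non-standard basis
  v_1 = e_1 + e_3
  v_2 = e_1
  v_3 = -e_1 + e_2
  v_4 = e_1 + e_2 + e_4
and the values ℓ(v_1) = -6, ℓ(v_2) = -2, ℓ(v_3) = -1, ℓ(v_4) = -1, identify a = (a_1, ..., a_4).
a = (-2, -3, -4, 4)

Write a = (a_1, ..., a_4) in the standard basis. For each basis vector v_i, ℓ(v_i) = <v_i, a> is a linear equation in the a_j's. Collect the n equations into a matrix system V a = ℓ, where row i of V is v_i (expressed in the standard basis). Since V is invertible (lower-triangular with 1s on the diagonal, up to permutation), solve by back-substitution:
  V =
[[1, 0, 1, 0],
 [1, 0, 0, 0],
 [-1, 1, 0, 0],
 [1, 1, 0, 1]]
  V a = (-6, -2, -1, -1)
Solving gives a = (-2, -3, -4, 4).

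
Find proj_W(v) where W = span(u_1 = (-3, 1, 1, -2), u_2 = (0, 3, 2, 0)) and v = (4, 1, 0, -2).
proj_W(v) = (159/85, 67/85, 27/85, 106/85)

Set up U = [u_1 | ... | u_2] ∈ R^(4×2). The projector onto W = col(U) is P = U (U^T U)^(-1) U^T.
Compute U^T U =
  [15, 5]
  [5, 13],
and U^T v = (-7, 3).
Solve U^T U · c = U^T v for the coefficients: c = (-53/85, 8/17). The projection is proj_W(v) = U c.
Check: (v - proj_W(v)) · u_1 = 0  (should be 0).
Check: (v - proj_W(v)) · u_2 = 0  (should be 0).
Result: proj_W(v) = (159/85, 67/85, 27/85, 106/85).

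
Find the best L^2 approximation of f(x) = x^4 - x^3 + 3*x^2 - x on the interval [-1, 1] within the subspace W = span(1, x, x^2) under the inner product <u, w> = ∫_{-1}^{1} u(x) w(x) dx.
g(x) = 27*x^2/7 - 8*x/5 - 3/35

The best approximation g ∈ W is the orthogonal projection of f onto W. Writing g = a_0 + a_1 x + a_2 x^2, the coefficients solve the normal equations G · a = b where
  G_{ij} = <φ_i, φ_j> and b_i = <f, φ_i>, with φ_0 = 1, φ_1 = x, φ_2 = x^2.
G =
  [2, 0, 2/3]
  [0, 2/3, 0]
  [2/3, 0, 2/5],
b = (12/5, -16/15, 52/35).
Solving gives a_0 = -3/35, a_1 = -8/5, a_2 = 27/7, so
  g(x) = 27*x^2/7 - 8*x/5 - 3/35.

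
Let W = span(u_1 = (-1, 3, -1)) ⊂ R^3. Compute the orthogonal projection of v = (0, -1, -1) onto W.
proj_W(v) = (2/11, -6/11, 2/11)

Set up U = [u_1 | ... | u_1] ∈ R^(3×1). The projector onto W = col(U) is P = U (U^T U)^(-1) U^T.
Compute U^T U =
  [11],
and U^T v = (-2).
Solve U^T U · c = U^T v for the coefficients: c = (-2/11). The projection is proj_W(v) = U c.
Check: (v - proj_W(v)) · u_1 = 0  (should be 0).
Result: proj_W(v) = (2/11, -6/11, 2/11).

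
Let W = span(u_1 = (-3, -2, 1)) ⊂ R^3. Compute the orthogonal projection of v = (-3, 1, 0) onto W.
proj_W(v) = (-3/2, -1, 1/2)

Set up U = [u_1 | ... | u_1] ∈ R^(3×1). The projector onto W = col(U) is P = U (U^T U)^(-1) U^T.
Compute U^T U =
  [14],
and U^T v = (7).
Solve U^T U · c = U^T v for the coefficients: c = (1/2). The projection is proj_W(v) = U c.
Check: (v - proj_W(v)) · u_1 = 0  (should be 0).
Result: proj_W(v) = (-3/2, -1, 1/2).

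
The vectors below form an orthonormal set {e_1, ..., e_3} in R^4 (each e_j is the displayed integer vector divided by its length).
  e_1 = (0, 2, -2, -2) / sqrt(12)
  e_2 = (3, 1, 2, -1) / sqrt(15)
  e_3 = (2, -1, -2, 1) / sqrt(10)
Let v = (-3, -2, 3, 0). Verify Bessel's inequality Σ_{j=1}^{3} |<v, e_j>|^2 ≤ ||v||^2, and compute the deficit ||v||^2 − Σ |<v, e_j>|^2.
Σ |<v, e_j>|^2 = 20; ||v||^2 = 22; deficit = 2

Write each e_j = u_j / sqrt(<u_j, u_j>) where u_j is the displayed integer vector. Then <v, e_j> = <v, u_j> / sqrt(<u_j, u_j>), so |<v, e_j>|^2 = <v, u_j>^2 / <u_j, u_j>.
Coefficients: <v, e_1> = -10/sqrt(12), <v, e_2> = -5/sqrt(15), <v, e_3> = -10/sqrt(10).
Square and sum: Σ |<v, e_j>|^2 = 20.
Compute ||v||^2 = v·v = 22.
Deficit = 22 − 20 = 2 ≥ 0, confirming Bessel's inequality. (The deficit equals ||v − Σ <v,e_j> e_j||^2, the squared distance from v to span{e_j}.)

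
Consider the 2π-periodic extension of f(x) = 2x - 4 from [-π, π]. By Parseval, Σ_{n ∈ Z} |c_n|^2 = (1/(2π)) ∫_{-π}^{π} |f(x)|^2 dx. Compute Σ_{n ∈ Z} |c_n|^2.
Σ |c_n|^2 = 4π^2/3 + 16

Expand and integrate term by term over [-π, π]:
  ∫ (2x)^2 dx = 4·(2π^3/3); ∫ 2·2·(-4)·x dx = 0 (odd integrand); ∫ (-4)^2 dx = 16·2π.
So (1/(2π)) ∫_{-π}^{π} (2x - 4)^2 dx = 4π^2/3 + 16 = 4π^2/3 + 16.
Parseval ⇒ Σ |c_n|^2 = 4π^2/3 + 16.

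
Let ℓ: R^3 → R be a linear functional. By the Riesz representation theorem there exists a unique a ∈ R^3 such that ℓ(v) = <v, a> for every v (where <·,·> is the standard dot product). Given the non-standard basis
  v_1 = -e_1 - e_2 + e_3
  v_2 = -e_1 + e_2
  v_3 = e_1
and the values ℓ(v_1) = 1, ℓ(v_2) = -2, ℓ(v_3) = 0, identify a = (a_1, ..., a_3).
a = (0, -2, -1)

Write a = (a_1, ..., a_3) in the standard basis. For each basis vector v_i, ℓ(v_i) = <v_i, a> is a linear equation in the a_j's. Collect the n equations into a matrix system V a = ℓ, where row i of V is v_i (expressed in the standard basis). Since V is invertible (lower-triangular with 1s on the diagonal, up to permutation), solve by back-substitution:
  V =
[[-1, -1, 1],
 [-1, 1, 0],
 [1, 0, 0]]
  V a = (1, -2, 0)
Solving gives a = (0, -2, -1).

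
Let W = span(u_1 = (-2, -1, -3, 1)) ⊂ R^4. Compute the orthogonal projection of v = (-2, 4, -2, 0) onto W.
proj_W(v) = (-4/5, -2/5, -6/5, 2/5)

Set up U = [u_1 | ... | u_1] ∈ R^(4×1). The projector onto W = col(U) is P = U (U^T U)^(-1) U^T.
Compute U^T U =
  [15],
and U^T v = (6).
Solve U^T U · c = U^T v for the coefficients: c = (2/5). The projection is proj_W(v) = U c.
Check: (v - proj_W(v)) · u_1 = 0  (should be 0).
Result: proj_W(v) = (-4/5, -2/5, -6/5, 2/5).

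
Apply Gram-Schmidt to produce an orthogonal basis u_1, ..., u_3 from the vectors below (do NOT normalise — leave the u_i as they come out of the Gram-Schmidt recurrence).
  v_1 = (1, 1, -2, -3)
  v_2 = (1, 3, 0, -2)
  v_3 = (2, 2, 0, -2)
Orthogonal basis:
  u_1 = (1, 1, -2, -3)
  u_2 = (1/3, 7/3, 4/3, 0)
  u_3 = (12/11, -4/11, 4/11, 0)

Apply the Gram-Schmidt recurrence
  u_1 = v_1
  u_i = v_i − Σ_{j<i} ((v_i · u_j) / (u_j · u_j)) · u_j.

Step by step this gives:
  u_1 = (1, 1, -2, -3)
  u_2 = (1/3, 7/3, 4/3, 0)
  u_3 = (12/11, -4/11, 4/11, 0)

Orthogonality check:
  u_2 · u_1 = 0 (should be 0)
  u_3 · u_1 = 0 (should be 0)
  u_3 · u_2 = 0 (should be 0)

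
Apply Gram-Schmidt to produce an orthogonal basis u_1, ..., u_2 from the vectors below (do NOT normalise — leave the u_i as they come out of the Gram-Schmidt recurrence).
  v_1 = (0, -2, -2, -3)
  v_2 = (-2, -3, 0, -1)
Orthogonal basis:
  u_1 = (0, -2, -2, -3)
  u_2 = (-2, -33/17, 18/17, 10/17)

Apply the Gram-Schmidt recurrence
  u_1 = v_1
  u_i = v_i − Σ_{j<i} ((v_i · u_j) / (u_j · u_j)) · u_j.

Step by step this gives:
  u_1 = (0, -2, -2, -3)
  u_2 = (-2, -33/17, 18/17, 10/17)

Orthogonality check:
  u_2 · u_1 = 0 (should be 0)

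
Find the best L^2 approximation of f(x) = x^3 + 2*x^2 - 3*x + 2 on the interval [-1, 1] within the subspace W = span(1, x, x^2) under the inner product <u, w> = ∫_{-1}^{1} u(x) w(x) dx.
g(x) = 2*x^2 - 12*x/5 + 2

The best approximation g ∈ W is the orthogonal projection of f onto W. Writing g = a_0 + a_1 x + a_2 x^2, the coefficients solve the normal equations G · a = b where
  G_{ij} = <φ_i, φ_j> and b_i = <f, φ_i>, with φ_0 = 1, φ_1 = x, φ_2 = x^2.
G =
  [2, 0, 2/3]
  [0, 2/3, 0]
  [2/3, 0, 2/5],
b = (16/3, -8/5, 32/15).
Solving gives a_0 = 2, a_1 = -12/5, a_2 = 2, so
  g(x) = 2*x^2 - 12*x/5 + 2.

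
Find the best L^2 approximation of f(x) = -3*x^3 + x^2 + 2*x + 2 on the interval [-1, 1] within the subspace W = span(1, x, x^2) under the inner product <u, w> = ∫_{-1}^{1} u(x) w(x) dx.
g(x) = x^2 + x/5 + 2

The best approximation g ∈ W is the orthogonal projection of f onto W. Writing g = a_0 + a_1 x + a_2 x^2, the coefficients solve the normal equations G · a = b where
  G_{ij} = <φ_i, φ_j> and b_i = <f, φ_i>, with φ_0 = 1, φ_1 = x, φ_2 = x^2.
G =
  [2, 0, 2/3]
  [0, 2/3, 0]
  [2/3, 0, 2/5],
b = (14/3, 2/15, 26/15).
Solving gives a_0 = 2, a_1 = 1/5, a_2 = 1, so
  g(x) = x^2 + x/5 + 2.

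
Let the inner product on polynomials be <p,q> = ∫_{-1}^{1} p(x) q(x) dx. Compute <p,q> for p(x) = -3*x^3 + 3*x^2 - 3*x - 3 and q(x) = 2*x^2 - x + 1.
<p,q> = -12/5

Expand the product: p(x)·q(x) = -6*x^5 + 9*x^4 - 12*x^3 - 3.
∫_{-1}^{1} of each monomial x^k gives [2/(k+1) if k even, 0 if k odd]. Integrating term-by-term (or equivalently evaluating the antiderivative F(x) = -x^6 + 9*x^5/5 - 3*x^4 - 3*x at the endpoints):
  F(1) − F(−1) = -26/5 − (-14/5) = -12/5.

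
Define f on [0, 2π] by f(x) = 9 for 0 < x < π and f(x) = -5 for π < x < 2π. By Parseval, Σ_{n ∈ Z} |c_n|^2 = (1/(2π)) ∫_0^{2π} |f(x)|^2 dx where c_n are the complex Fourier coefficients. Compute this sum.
Σ |c_n|^2 = 53

Parseval equates the L^2 energy of f (normalised by 1/(2π)) with the ℓ^2 sum of its Fourier coefficients: (1/(2π)) ∫_0^{2π} |f|^2 = Σ |c_n|^2.
Compute the left side: (1/(2π)) [∫_0^π 9^2 dx + ∫_π^{2π} (-5)^2 dx] = (1/(2π)) · (81π + 25π) = (81 + 25)/2 = 53.
So Σ_{n ∈ Z} |c_n|^2 = 53.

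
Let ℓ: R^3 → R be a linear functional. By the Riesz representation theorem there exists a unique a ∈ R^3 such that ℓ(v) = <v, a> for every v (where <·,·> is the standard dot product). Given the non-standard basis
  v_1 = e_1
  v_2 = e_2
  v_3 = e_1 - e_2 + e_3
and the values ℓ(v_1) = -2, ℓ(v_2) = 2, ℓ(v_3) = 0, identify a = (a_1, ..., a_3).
a = (-2, 2, 4)

Write a = (a_1, ..., a_3) in the standard basis. For each basis vector v_i, ℓ(v_i) = <v_i, a> is a linear equation in the a_j's. Collect the n equations into a matrix system V a = ℓ, where row i of V is v_i (expressed in the standard basis). Since V is invertible (lower-triangular with 1s on the diagonal, up to permutation), solve by back-substitution:
  V =
[[1, 0, 0],
 [0, 1, 0],
 [1, -1, 1]]
  V a = (-2, 2, 0)
Solving gives a = (-2, 2, 4).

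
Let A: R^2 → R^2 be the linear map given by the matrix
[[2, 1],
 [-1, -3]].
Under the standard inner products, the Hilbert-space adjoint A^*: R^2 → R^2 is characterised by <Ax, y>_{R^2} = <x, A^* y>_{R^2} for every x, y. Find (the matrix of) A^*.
A^* = A^T =
[[2, -1],
 [1, -3]]

For real matrices with standard dot products, the defining identity <Ax, y> = <x, A^* y> gives (Ax)^T y = x^T (A^*) y, i.e. x^T A^T y = x^T (A^*) y. Since this holds for all x, y, we must have A^* = A^T. Therefore
A^* =
[[2, -1],
 [1, -3]].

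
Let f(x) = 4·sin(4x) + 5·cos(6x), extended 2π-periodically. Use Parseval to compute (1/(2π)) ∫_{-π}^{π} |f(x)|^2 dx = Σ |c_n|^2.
Σ |c_n|^2 = 41/2

Expand |f|^2 and use orthogonality of {sin(nx), cos(mx)} on [-π, π]:
  ∫_{-π}^{π} sin(nx)^2 dx = π, ∫ cos(mx)^2 dx = π, and cross terms integrate to 0.
So ∫_{-π}^{π} f(x)^2 dx = 4^2 · π + 5^2 · π = (16 + 25)π.
Divide by 2π: (16 + 25)/2 = 41/2.
By Parseval, this equals Σ |c_n|^2.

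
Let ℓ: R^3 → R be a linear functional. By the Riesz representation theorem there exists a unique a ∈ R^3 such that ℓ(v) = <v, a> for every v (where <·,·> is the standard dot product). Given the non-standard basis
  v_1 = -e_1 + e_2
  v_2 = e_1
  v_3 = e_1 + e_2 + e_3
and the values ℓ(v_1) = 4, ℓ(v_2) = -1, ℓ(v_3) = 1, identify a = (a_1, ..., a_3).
a = (-1, 3, -1)

Write a = (a_1, ..., a_3) in the standard basis. For each basis vector v_i, ℓ(v_i) = <v_i, a> is a linear equation in the a_j's. Collect the n equations into a matrix system V a = ℓ, where row i of V is v_i (expressed in the standard basis). Since V is invertible (lower-triangular with 1s on the diagonal, up to permutation), solve by back-substitution:
  V =
[[-1, 1, 0],
 [1, 0, 0],
 [1, 1, 1]]
  V a = (4, -1, 1)
Solving gives a = (-1, 3, -1).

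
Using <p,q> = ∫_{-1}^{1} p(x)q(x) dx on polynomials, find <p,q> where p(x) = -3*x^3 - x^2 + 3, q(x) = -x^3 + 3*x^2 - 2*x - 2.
<p,q> = -274/105

Expand the product: p(x)·q(x) = 3*x^6 - 8*x^5 + 3*x^4 + 5*x^3 + 11*x^2 - 6*x - 6.
∫_{-1}^{1} of each monomial x^k gives [2/(k+1) if k even, 0 if k odd]. Integrating term-by-term (or equivalently evaluating the antiderivative F(x) = 3*x^7/7 - 4*x^6/3 + 3*x^5/5 + 5*x^4/4 + 11*x^3/3 - 3*x^2 - 6*x at the endpoints):
  F(1) − F(−1) = -1843/420 − (-249/140) = -274/105.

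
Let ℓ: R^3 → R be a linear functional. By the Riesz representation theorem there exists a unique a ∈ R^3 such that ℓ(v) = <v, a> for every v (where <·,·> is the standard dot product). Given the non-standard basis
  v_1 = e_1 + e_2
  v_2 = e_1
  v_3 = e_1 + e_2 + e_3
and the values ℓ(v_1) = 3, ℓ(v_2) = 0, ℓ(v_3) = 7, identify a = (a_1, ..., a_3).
a = (0, 3, 4)

Write a = (a_1, ..., a_3) in the standard basis. For each basis vector v_i, ℓ(v_i) = <v_i, a> is a linear equation in the a_j's. Collect the n equations into a matrix system V a = ℓ, where row i of V is v_i (expressed in the standard basis). Since V is invertible (lower-triangular with 1s on the diagonal, up to permutation), solve by back-substitution:
  V =
[[1, 1, 0],
 [1, 0, 0],
 [1, 1, 1]]
  V a = (3, 0, 7)
Solving gives a = (0, 3, 4).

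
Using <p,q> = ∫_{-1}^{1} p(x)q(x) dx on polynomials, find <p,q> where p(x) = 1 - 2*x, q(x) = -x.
<p,q> = 4/3

Expand the product: p(x)·q(x) = 2*x^2 - x.
∫_{-1}^{1} of each monomial x^k gives [2/(k+1) if k even, 0 if k odd]. Integrating term-by-term (or equivalently evaluating the antiderivative F(x) = 2*x^3/3 - x^2/2 at the endpoints):
  F(1) − F(−1) = 1/6 − (-7/6) = 4/3.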